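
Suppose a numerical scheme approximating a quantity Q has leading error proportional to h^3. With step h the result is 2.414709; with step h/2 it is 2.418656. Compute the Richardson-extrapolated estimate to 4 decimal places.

2.4192

Extrapolated value = (8·A(h/2) − A(h)) / (8 − 1)
= (8·2.418656 − 2.414709) / 7
= 16.934539 / 7 = 2.419220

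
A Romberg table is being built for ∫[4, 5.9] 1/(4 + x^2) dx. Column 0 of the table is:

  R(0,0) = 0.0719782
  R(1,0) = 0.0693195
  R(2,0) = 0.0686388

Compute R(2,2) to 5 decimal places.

R(1,1) = 0.0693195 + (0.0693195 − 0.0719782)/3 = 0.0684333
R(2,1) = (4·0.0686388 − 0.0693195) / 3 = 0.0684119
R(2,2) = (16·0.0684119 − 0.0684333) / 15 = 0.0684105

0.06841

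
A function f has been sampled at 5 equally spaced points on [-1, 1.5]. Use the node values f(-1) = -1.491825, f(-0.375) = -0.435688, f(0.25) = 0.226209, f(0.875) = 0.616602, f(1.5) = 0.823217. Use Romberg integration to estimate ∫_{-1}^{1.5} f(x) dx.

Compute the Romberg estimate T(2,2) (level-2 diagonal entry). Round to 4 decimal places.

T(0,0) (trapezoid, 1 panel, h=2.5000): -0.835760
T(1,0) (trapezoid, 2 panels, h=1.2500): -0.135119
T(2,0) (trapezoid, 4 panels, h=0.6250): 0.045512
T(1,1) = -0.135119 + (-0.135119 − (-0.835760))/3 = 0.098428
T(2,1) = 0.045512 + (0.045512 − (-0.135119))/3 = 0.105722
T(2,2) = 0.105722 + (0.105722 − 0.098428)/15 = 0.106208

0.1062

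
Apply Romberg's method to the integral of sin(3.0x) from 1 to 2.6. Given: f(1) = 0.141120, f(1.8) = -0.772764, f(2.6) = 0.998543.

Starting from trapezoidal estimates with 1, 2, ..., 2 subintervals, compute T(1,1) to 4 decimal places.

T(0,0) (trapezoid, 1 panel, h=1.6000): 0.911730
T(1,0) (trapezoid, 2 panels, h=0.8000): -0.162346
T(1,1) = -0.162346 + (-0.162346 − 0.911730)/3 = -0.520371

-0.5204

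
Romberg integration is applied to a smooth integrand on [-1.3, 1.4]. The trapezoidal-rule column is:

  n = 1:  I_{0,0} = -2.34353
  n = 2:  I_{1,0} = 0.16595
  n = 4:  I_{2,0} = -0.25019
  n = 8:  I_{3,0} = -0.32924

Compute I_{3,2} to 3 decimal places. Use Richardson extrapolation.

-0.353

Richardson extrapolation on the trapezoidal column (denominator 4−1=3):
I_{2,1} = -0.25019 + (-0.25019 − 0.16595)/3 = -0.38890
I_{3,1} = (4·(-0.32924) − (-0.25019)) / 3 = -0.35559
I_{3,2} = (16·(-0.35559) − (-0.38890)) / 15 = -0.35337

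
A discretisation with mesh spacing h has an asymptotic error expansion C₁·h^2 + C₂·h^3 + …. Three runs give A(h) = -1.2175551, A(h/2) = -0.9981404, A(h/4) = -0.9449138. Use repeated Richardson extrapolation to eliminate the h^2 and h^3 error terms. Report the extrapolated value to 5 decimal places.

First eliminate the h^2 term (factor 2^2 = 4):
  B₁ = (4·(-0.9981404) − (-1.2175551))/3 = -0.9250022
  B₂ = (4·(-0.9449138) − (-0.9981404))/3 = -0.9271716
Then eliminate the h^3 term (factor 2^3 = 8):
  (8·(-0.9271716) − (-0.9250022))/7 = -0.9274815

-0.92748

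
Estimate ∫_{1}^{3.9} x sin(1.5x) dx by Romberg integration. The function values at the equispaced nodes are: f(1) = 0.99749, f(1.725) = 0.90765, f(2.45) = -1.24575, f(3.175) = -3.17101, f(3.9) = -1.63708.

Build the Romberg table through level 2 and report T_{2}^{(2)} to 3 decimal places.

-2.960

T_{0}^{(0)} (trapezoid, 1 panel, h=2.9000): -0.92741
T_{1}^{(0)} (trapezoid, 2 panels, h=1.4500): -2.27004
T_{2}^{(0)} (trapezoid, 4 panels, h=0.7250): -2.77596
T_{1}^{(1)} = -2.27004 + (-2.27004 − (-0.92741))/3 = -2.71758
T_{2}^{(1)} = -2.77596 + (-2.77596 − (-2.27004))/3 = -2.94460
T_{2}^{(2)} = -2.94460 + (-2.94460 − (-2.71758))/15 = -2.95973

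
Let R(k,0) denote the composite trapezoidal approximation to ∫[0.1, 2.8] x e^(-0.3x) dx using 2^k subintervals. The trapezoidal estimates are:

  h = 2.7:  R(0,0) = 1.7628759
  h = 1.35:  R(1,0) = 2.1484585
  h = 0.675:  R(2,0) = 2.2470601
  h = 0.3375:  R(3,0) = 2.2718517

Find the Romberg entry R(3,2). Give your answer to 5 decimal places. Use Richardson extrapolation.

2.28013

R(2,1) = (4·2.2470601 − 2.1484585) / 3 = 2.2799273
R(3,1) = (4·2.2718517 − 2.2470601) / 3 = 2.2801156
R(3,2) = 2.2801156 + (2.2801156 − 2.2799273)/15 = 2.2801282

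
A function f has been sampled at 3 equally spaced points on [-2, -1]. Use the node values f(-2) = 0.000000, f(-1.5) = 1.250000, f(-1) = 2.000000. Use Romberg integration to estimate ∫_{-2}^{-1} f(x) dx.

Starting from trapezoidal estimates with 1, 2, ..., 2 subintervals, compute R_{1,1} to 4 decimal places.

1.1667

R_{0,0} (trapezoid, 1 panel, h=1.0000): 1.000000
R_{1,0} (trapezoid, 2 panels, h=0.5000): 1.125000
R_{1,1} = 1.125000 + (1.125000 − 1.000000)/3 = 1.166667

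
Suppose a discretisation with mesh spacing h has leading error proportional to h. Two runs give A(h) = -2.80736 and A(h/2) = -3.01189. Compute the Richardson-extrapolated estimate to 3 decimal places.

Extrapolated value = (2·A(h/2) − A(h)) / (2 − 1)
= (2·(-3.01189) − (-2.80736)) / 1
= -3.21642 / 1 = -3.21642

-3.216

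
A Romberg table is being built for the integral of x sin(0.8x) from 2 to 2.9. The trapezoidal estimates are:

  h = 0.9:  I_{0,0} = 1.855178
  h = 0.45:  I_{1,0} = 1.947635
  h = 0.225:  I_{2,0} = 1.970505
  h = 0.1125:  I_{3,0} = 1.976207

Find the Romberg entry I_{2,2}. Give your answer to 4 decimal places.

1.9781

Richardson extrapolation on the trapezoidal column (denominator 4−1=3):
I_{1,1} = 1.947635 + (1.947635 − 1.855178)/3 = 1.978454
I_{2,1} = (4·1.970505 − 1.947635) / 3 = 1.978128
I_{2,2} = 1.978128 + (1.978128 − 1.978454)/15 = 1.978106
(Column j=1 coincides with Simpson's rule on the same nodes.)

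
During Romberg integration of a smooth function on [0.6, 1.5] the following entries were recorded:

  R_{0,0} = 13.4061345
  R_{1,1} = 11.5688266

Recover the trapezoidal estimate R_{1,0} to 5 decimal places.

From R_{1,1} = (4·R_{1,0} − R_{0,0})/3, solve for R_{1,0}:
4·R_{1,0} = 3·11.5688266 + 13.4061345 = 48.1126143
R_{1,0} = 12.0281536

12.02815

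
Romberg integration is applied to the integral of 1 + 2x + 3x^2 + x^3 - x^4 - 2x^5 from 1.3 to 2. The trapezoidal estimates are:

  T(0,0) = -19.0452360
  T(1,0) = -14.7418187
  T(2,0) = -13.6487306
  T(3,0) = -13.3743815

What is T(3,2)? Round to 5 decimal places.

Richardson extrapolation on the trapezoidal column (denominator 4−1=3):
T(2,1) = -13.6487306 + (-13.6487306 − (-14.7418187))/3 = -13.2843679
T(3,1) = (4·(-13.3743815) − (-13.6487306)) / 3 = -13.2829318
T(3,2) = -13.2829318 + (-13.2829318 − (-13.2843679))/15 = -13.2828361

-13.28284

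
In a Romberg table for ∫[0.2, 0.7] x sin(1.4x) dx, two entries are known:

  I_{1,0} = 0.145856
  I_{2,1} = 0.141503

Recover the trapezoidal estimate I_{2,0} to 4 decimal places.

0.1426

From I_{2,1} = (4·I_{2,0} − I_{1,0})/3, solve for I_{2,0}:
4·I_{2,0} = 3·0.141503 + 0.145856 = 0.570365
I_{2,0} = 0.142591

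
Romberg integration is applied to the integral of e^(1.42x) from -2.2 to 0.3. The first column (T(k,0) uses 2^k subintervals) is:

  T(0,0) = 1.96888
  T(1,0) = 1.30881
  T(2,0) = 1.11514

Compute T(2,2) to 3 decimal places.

1.048

T(1,1) = 1.30881 + (1.30881 − 1.96888)/3 = 1.08879
T(2,1) = (4·1.11514 − 1.30881) / 3 = 1.05058
T(2,2) = 1.05058 + (1.05058 − 1.08879)/15 = 1.04803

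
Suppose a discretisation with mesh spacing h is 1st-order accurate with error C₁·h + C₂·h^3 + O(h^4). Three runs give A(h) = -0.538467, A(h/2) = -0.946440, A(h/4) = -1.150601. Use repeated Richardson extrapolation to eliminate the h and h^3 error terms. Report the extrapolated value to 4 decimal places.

First eliminate the h term (factor 2^1 = 2):
  B₁ = (2·(-0.946440) − (-0.538467))/1 = -1.354413
  B₂ = (2·(-1.150601) − (-0.946440))/1 = -1.354762
Then eliminate the h^3 term (factor 2^3 = 8):
  (8·(-1.354762) − (-1.354413))/7 = -1.354812

-1.3548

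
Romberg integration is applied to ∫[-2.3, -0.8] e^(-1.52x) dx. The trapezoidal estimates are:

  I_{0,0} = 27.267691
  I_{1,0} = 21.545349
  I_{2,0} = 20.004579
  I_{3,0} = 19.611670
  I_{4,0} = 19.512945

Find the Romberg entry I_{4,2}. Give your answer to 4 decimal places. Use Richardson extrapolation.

Richardson extrapolation on the trapezoidal column (denominator 4−1=3):
I_{3,1} = 19.611670 + (19.611670 − 20.004579)/3 = 19.480700
I_{4,1} = (4·19.512945 − 19.611670) / 3 = 19.480037
I_{4,2} = 19.480037 + (19.480037 − 19.480700)/15 = 19.479993

19.4800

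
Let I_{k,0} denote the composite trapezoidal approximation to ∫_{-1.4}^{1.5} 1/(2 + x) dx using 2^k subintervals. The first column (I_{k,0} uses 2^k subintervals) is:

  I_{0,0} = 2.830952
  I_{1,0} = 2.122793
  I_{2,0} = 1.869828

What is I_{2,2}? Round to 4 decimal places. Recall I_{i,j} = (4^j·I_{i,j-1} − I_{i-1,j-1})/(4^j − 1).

1.7788

Richardson extrapolation on the trapezoidal column (denominator 4−1=3):
I_{1,1} = (4·2.122793 − 2.830952) / 3 = 1.886740
I_{2,1} = (4·1.869828 − 2.122793) / 3 = 1.785506
I_{2,2} = (16·1.785506 − 1.886740) / 15 = 1.778757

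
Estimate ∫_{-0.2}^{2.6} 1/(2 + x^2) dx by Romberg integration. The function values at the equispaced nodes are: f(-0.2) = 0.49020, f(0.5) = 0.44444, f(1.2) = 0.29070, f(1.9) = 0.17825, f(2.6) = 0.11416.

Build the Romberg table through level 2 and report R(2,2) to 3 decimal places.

R(0,0) (trapezoid, 1 panel, h=2.8000): 0.84610
R(1,0) (trapezoid, 2 panels, h=1.4000): 0.83003
R(2,0) (trapezoid, 4 panels, h=0.7000): 0.85090
R(1,1) = 0.83003 + (0.83003 − 0.84610)/3 = 0.82467
R(2,1) = 0.85090 + (0.85090 − 0.83003)/3 = 0.85786
R(2,2) = 0.85786 + (0.85786 − 0.82467)/15 = 0.86007

0.860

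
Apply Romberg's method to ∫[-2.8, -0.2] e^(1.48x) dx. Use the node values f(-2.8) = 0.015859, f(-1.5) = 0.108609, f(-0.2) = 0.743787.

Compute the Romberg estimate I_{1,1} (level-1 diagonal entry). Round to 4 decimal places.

I_{0,0} (trapezoid, 1 panel, h=2.6000): 0.987540
I_{1,0} (trapezoid, 2 panels, h=1.3000): 0.634962
I_{1,1} = 0.634962 + (0.634962 − 0.987540)/3 = 0.517436

0.5174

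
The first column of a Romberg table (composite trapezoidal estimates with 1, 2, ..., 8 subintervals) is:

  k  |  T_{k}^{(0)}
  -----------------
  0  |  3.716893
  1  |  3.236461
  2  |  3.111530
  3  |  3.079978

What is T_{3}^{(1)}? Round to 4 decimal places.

Richardson extrapolation on the trapezoidal column (denominator 4−1=3):
T_{3}^{(1)} = (4·3.079978 − 3.111530) / 3 = 3.069461

3.0695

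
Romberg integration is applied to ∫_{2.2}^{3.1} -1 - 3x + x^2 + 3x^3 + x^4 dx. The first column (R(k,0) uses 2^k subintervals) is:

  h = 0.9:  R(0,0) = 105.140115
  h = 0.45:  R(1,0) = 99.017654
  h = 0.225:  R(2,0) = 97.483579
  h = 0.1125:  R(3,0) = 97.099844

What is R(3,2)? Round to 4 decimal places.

96.9719

R(2,1) = 97.483579 + (97.483579 − 99.017654)/3 = 96.972221
R(3,1) = 97.099844 + (97.099844 − 97.483579)/3 = 96.971932
R(3,2) = (16·96.971932 − 96.972221) / 15 = 96.971913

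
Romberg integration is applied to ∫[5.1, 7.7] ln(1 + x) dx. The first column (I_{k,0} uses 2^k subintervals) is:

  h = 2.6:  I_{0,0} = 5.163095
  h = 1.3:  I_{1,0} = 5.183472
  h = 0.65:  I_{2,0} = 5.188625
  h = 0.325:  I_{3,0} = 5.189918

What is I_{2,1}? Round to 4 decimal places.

5.1903

Richardson extrapolation on the trapezoidal column (denominator 4−1=3):
I_{2,1} = (4·5.188625 − 5.183472) / 3 = 5.190343
(Column j=1 coincides with Simpson's rule on the same nodes.)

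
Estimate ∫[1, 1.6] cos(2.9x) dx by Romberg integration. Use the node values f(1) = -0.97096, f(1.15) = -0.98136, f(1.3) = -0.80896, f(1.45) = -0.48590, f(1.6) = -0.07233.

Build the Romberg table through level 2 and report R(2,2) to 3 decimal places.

-0.426

R(0,0) (trapezoid, 1 panel, h=0.6000): -0.31299
R(1,0) (trapezoid, 2 panels, h=0.3000): -0.39918
R(2,0) (trapezoid, 4 panels, h=0.1500): -0.41968
R(1,1) = -0.39918 + (-0.39918 − (-0.31299))/3 = -0.42791
R(2,1) = -0.41968 + (-0.41968 − (-0.39918))/3 = -0.42651
R(2,2) = -0.42651 + (-0.42651 − (-0.42791))/15 = -0.42642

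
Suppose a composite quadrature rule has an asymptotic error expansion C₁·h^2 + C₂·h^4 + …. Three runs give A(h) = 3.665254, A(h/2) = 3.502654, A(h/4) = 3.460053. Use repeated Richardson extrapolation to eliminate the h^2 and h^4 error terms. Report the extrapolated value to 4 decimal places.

3.4457

First eliminate the h^2 term (factor 2^2 = 4):
  B₁ = (4·3.502654 − 3.665254)/3 = 3.448454
  B₂ = (4·3.460053 − 3.502654)/3 = 3.445853
Then eliminate the h^4 term (factor 2^4 = 16):
  (16·3.445853 − 3.448454)/15 = 3.445680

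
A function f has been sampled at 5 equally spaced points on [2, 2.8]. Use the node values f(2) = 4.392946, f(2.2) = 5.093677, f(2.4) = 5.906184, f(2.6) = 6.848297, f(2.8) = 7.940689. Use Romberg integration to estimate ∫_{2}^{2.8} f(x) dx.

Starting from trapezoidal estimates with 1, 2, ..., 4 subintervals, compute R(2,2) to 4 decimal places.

4.7942

R(0,0) (trapezoid, 1 panel, h=0.8000): 4.933454
R(1,0) (trapezoid, 2 panels, h=0.4000): 4.829201
R(2,0) (trapezoid, 4 panels, h=0.2000): 4.802995
R(1,1) = 4.829201 + (4.829201 − 4.933454)/3 = 4.794450
R(2,1) = 4.802995 + (4.802995 − 4.829201)/3 = 4.794260
R(2,2) = 4.794260 + (4.794260 − 4.794450)/15 = 4.794247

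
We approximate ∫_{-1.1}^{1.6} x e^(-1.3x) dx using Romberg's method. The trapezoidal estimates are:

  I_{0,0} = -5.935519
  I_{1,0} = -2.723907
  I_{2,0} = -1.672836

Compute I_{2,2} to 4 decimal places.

I_{1,1} = (4·(-2.723907) − (-5.935519)) / 3 = -1.653370
I_{2,1} = -1.672836 + (-1.672836 − (-2.723907))/3 = -1.322479
I_{2,2} = -1.322479 + (-1.322479 − (-1.653370))/15 = -1.300420

-1.3004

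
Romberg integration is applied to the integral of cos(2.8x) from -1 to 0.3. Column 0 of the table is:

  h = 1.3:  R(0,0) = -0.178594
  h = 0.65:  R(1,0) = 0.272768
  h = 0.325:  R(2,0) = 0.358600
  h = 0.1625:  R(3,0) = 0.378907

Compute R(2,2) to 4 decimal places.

R(1,1) = (4·0.272768 − (-0.178594)) / 3 = 0.423222
R(2,1) = 0.358600 + (0.358600 − 0.272768)/3 = 0.387211
R(2,2) = 0.387211 + (0.387211 − 0.423222)/15 = 0.384810
(Column j=1 coincides with Simpson's rule on the same nodes.)

0.3848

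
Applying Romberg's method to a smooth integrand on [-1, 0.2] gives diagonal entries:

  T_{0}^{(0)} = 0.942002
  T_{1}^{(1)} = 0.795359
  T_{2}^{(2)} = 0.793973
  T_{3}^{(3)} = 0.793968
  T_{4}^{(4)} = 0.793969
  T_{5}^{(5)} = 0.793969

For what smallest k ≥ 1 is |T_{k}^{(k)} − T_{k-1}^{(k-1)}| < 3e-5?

|T_{1}^{(1)} − T_{0}^{(0)}| = 0.146643 ≥ 3e-5
|T_{2}^{(2)} − T_{1}^{(1)}| = 0.001386 ≥ 3e-5
|T_{3}^{(3)} − T_{2}^{(2)}| = 0.000005 < 3e-5

k = 3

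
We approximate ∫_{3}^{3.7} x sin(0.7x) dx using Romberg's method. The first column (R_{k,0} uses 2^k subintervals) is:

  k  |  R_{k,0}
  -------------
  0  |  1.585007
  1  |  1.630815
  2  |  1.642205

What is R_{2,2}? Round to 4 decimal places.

1.6460

Richardson extrapolation on the trapezoidal column (denominator 4−1=3):
R_{1,1} = 1.630815 + (1.630815 − 1.585007)/3 = 1.646084
R_{2,1} = (4·1.642205 − 1.630815) / 3 = 1.646002
R_{2,2} = (16·1.646002 − 1.646084) / 15 = 1.645997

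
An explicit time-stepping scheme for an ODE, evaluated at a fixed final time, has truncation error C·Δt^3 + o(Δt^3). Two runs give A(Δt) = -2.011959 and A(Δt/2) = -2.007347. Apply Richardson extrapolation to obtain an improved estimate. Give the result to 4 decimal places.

The leading error scales as Δt^3; refining by a factor of 2 reduces it by 2^3 = 8.
Extrapolated value = (8·A(Δt/2) − A(Δt)) / (8 − 1)
= (8·(-2.007347) − (-2.011959)) / 7
= -14.046817 / 7 = -2.006688

-2.0067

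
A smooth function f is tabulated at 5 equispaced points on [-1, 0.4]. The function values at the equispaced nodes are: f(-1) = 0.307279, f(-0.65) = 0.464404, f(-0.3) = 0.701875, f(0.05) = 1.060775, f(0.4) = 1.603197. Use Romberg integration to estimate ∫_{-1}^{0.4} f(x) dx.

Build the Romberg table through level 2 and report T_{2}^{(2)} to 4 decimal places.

T_{0}^{(0)} (trapezoid, 1 panel, h=1.4000): 1.337333
T_{1}^{(0)} (trapezoid, 2 panels, h=0.7000): 1.159979
T_{2}^{(0)} (trapezoid, 4 panels, h=0.3500): 1.113802
T_{1}^{(1)} = 1.159979 + (1.159979 − 1.337333)/3 = 1.100861
T_{2}^{(1)} = 1.113802 + (1.113802 − 1.159979)/3 = 1.098410
T_{2}^{(2)} = 1.098410 + (1.098410 − 1.100861)/15 = 1.098247

1.0982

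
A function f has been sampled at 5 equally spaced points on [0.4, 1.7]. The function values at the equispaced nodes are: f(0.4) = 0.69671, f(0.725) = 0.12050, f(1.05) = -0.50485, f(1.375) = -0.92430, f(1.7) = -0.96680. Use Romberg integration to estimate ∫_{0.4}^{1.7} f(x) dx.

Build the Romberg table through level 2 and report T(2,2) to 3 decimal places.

-0.486

T(0,0) (trapezoid, 1 panel, h=1.3000): -0.17556
T(1,0) (trapezoid, 2 panels, h=0.6500): -0.41593
T(2,0) (trapezoid, 4 panels, h=0.3250): -0.46920
T(1,1) = -0.41593 + (-0.41593 − (-0.17556))/3 = -0.49605
T(2,1) = -0.46920 + (-0.46920 − (-0.41593))/3 = -0.48696
T(2,2) = -0.48696 + (-0.48696 − (-0.49605))/15 = -0.48635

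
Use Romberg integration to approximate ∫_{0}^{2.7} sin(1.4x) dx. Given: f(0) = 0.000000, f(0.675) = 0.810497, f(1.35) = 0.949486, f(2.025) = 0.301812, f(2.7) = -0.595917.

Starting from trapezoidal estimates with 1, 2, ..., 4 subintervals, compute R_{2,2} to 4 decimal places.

1.2845

R_{0,0} (trapezoid, 1 panel, h=2.7000): -0.804488
R_{1,0} (trapezoid, 2 panels, h=1.3500): 0.879562
R_{2,0} (trapezoid, 4 panels, h=0.6750): 1.190590
R_{1,1} = 0.879562 + (0.879562 − (-0.804488))/3 = 1.440912
R_{2,1} = 1.190590 + (1.190590 − 0.879562)/3 = 1.294266
R_{2,2} = 1.294266 + (1.294266 − 1.440912)/15 = 1.284490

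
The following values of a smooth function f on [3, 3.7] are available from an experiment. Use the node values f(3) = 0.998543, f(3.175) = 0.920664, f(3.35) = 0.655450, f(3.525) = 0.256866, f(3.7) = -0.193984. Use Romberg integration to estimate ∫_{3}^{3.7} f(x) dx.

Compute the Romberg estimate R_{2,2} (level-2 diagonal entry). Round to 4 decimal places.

R_{0,0} (trapezoid, 1 panel, h=0.7000): 0.281596
R_{1,0} (trapezoid, 2 panels, h=0.3500): 0.370205
R_{2,0} (trapezoid, 4 panels, h=0.1750): 0.391170
R_{1,1} = 0.370205 + (0.370205 − 0.281596)/3 = 0.399741
R_{2,1} = 0.391170 + (0.391170 − 0.370205)/3 = 0.398158
R_{2,2} = 0.398158 + (0.398158 − 0.399741)/15 = 0.398052

0.3981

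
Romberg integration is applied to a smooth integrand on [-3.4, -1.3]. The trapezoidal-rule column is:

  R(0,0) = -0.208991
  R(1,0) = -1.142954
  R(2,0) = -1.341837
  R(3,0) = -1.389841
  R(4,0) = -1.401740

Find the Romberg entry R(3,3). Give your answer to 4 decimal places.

-1.4057

Richardson extrapolation on the trapezoidal column (denominator 4−1=3):
R(1,1) = -1.142954 + (-1.142954 − (-0.208991))/3 = -1.454275
R(2,1) = (4·(-1.341837) − (-1.142954)) / 3 = -1.408131
R(3,1) = (4·(-1.389841) − (-1.341837)) / 3 = -1.405842
R(2,2) = -1.408131 + (-1.408131 − (-1.454275))/15 = -1.405055
R(3,2) = (16·(-1.405842) − (-1.408131)) / 15 = -1.405689
R(3,3) = -1.405689 + (-1.405689 − (-1.405055))/63 = -1.405699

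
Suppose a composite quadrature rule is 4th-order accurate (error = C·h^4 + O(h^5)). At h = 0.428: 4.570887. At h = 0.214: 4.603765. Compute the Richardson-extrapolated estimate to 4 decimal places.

4.6060

Extrapolated value = (16·A(h/2) − A(h)) / (16 − 1)
= (16·4.603765 − 4.570887) / 15
= 69.089353 / 15 = 4.605957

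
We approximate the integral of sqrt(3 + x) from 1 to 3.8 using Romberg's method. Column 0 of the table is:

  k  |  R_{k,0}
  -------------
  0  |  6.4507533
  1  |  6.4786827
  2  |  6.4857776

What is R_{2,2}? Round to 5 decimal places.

6.48815

R_{1,1} = (4·6.4786827 − 6.4507533) / 3 = 6.4879925
R_{2,1} = 6.4857776 + (6.4857776 − 6.4786827)/3 = 6.4881426
R_{2,2} = (16·6.4881426 − 6.4879925) / 15 = 6.4881526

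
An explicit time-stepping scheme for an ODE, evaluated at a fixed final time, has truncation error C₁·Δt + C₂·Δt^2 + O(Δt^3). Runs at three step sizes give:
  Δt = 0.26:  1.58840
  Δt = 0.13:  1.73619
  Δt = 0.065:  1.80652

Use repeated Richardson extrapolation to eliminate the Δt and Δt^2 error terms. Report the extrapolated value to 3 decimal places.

First eliminate the Δt term (factor 2^1 = 2):
  B₁ = (2·1.73619 − 1.58840)/1 = 1.88398
  B₂ = (2·1.80652 − 1.73619)/1 = 1.87685
Then eliminate the Δt^2 term (factor 2^2 = 4):
  (4·1.87685 − 1.88398)/3 = 1.87447

1.874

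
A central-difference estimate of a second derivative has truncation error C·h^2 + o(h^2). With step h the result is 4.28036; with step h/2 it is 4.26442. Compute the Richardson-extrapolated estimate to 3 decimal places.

4.259

Extrapolated value = (4·A(h/2) − A(h)) / (4 − 1)
= (4·4.26442 − 4.28036) / 3
= 12.77732 / 3 = 4.25911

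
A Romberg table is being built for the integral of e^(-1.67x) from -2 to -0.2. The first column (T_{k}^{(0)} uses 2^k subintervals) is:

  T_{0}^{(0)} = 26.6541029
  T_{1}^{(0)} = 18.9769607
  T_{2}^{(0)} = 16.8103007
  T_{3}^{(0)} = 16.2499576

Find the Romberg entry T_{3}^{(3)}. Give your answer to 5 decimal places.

16.06144

T_{1}^{(1)} = (4·18.9769607 − 26.6541029) / 3 = 16.4179133
T_{2}^{(1)} = (4·16.8103007 − 18.9769607) / 3 = 16.0880807
T_{3}^{(1)} = 16.2499576 + (16.2499576 − 16.8103007)/3 = 16.0631766
T_{2}^{(2)} = 16.0880807 + (16.0880807 − 16.4179133)/15 = 16.0660919
T_{3}^{(2)} = (16·16.0631766 − 16.0880807) / 15 = 16.0615163
T_{3}^{(3)} = 16.0615163 + (16.0615163 − 16.0660919)/63 = 16.0614437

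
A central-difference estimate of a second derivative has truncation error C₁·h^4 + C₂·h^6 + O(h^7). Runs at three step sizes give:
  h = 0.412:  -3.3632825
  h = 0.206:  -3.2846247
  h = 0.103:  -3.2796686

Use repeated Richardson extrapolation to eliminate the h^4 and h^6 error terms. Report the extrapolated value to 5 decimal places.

-3.27934

First eliminate the h^4 term (factor 2^4 = 16):
  B₁ = (16·(-3.2846247) − (-3.3632825))/15 = -3.2793808
  B₂ = (16·(-3.2796686) − (-3.2846247))/15 = -3.2793382
Then eliminate the h^6 term (factor 2^6 = 64):
  (64·(-3.2793382) − (-3.2793808))/63 = -3.2793375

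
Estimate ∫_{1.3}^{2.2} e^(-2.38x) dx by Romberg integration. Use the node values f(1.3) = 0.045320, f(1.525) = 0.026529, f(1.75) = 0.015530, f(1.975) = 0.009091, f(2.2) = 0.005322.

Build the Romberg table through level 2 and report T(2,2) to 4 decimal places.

0.0168

T(0,0) (trapezoid, 1 panel, h=0.9000): 0.022789
T(1,0) (trapezoid, 2 panels, h=0.4500): 0.018383
T(2,0) (trapezoid, 4 panels, h=0.2250): 0.017206
T(1,1) = 0.018383 + (0.018383 − 0.022789)/3 = 0.016914
T(2,1) = 0.017206 + (0.017206 − 0.018383)/3 = 0.016814
T(2,2) = 0.016814 + (0.016814 − 0.016914)/15 = 0.016807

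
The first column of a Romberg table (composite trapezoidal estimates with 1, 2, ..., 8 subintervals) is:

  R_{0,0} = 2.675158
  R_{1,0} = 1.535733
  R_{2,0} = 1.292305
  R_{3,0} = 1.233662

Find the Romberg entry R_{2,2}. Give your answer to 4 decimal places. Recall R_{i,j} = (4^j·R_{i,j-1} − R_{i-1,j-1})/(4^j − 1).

1.2148

R_{1,1} = 1.535733 + (1.535733 − 2.675158)/3 = 1.155925
R_{2,1} = 1.292305 + (1.292305 − 1.535733)/3 = 1.211162
R_{2,2} = 1.211162 + (1.211162 − 1.155925)/15 = 1.214844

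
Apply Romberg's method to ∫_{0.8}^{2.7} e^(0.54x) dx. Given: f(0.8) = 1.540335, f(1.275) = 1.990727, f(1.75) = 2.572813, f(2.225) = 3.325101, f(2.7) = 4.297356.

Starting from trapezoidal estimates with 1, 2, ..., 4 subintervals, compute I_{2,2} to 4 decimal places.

5.1056

I_{0,0} (trapezoid, 1 panel, h=1.9000): 5.545806
I_{1,0} (trapezoid, 2 panels, h=0.9500): 5.217076
I_{2,0} (trapezoid, 4 panels, h=0.4750): 5.133556
I_{1,1} = 5.217076 + (5.217076 − 5.545806)/3 = 5.107499
I_{2,1} = 5.133556 + (5.133556 − 5.217076)/3 = 5.105716
I_{2,2} = 5.105716 + (5.105716 − 5.107499)/15 = 5.105597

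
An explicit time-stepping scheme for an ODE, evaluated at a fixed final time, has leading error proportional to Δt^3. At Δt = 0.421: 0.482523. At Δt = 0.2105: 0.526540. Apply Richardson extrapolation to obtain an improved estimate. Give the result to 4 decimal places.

The leading error scales as Δt^3; refining by a factor of 2 reduces it by 2^3 = 8.
Extrapolated value = (8·A(Δt/2) − A(Δt)) / (8 − 1)
= (8·0.526540 − 0.482523) / 7
= 3.729797 / 7 = 0.532828

0.5328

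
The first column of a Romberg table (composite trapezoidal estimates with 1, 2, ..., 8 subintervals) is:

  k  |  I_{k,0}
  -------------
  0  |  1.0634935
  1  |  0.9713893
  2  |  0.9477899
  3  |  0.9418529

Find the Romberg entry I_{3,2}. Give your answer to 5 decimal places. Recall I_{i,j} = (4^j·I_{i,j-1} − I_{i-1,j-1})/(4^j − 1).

Richardson extrapolation on the trapezoidal column (denominator 4−1=3):
I_{2,1} = 0.9477899 + (0.9477899 − 0.9713893)/3 = 0.9399234
I_{3,1} = 0.9418529 + (0.9418529 − 0.9477899)/3 = 0.9398739
I_{3,2} = 0.9398739 + (0.9398739 − 0.9399234)/15 = 0.9398706

0.93987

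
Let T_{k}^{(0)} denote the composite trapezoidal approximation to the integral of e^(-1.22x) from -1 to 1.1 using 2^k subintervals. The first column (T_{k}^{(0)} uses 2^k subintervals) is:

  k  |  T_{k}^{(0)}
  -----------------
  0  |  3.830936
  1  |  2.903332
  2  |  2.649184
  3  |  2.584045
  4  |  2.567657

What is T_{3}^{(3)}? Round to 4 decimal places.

Richardson extrapolation on the trapezoidal column (denominator 4−1=3):
T_{1}^{(1)} = (4·2.903332 − 3.830936) / 3 = 2.594131
T_{2}^{(1)} = 2.649184 + (2.649184 − 2.903332)/3 = 2.564468
T_{3}^{(1)} = (4·2.584045 − 2.649184) / 3 = 2.562332
T_{2}^{(2)} = 2.564468 + (2.564468 − 2.594131)/15 = 2.562490
T_{3}^{(2)} = (16·2.562332 − 2.564468) / 15 = 2.562190
T_{3}^{(3)} = 2.562190 + (2.562190 − 2.562490)/63 = 2.562185

2.5622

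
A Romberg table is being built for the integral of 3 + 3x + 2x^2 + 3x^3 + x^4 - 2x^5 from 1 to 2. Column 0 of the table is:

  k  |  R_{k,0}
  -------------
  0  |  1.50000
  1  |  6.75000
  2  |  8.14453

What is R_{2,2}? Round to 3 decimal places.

R_{1,1} = (4·6.75000 − 1.50000) / 3 = 8.50000
R_{2,1} = 8.14453 + (8.14453 − 6.75000)/3 = 8.60937
R_{2,2} = 8.60937 + (8.60937 − 8.50000)/15 = 8.61666
(Column j=1 coincides with Simpson's rule on the same nodes.)

8.617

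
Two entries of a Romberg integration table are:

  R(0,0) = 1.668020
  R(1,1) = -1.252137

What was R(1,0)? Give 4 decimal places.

-0.5221

From R(1,1) = (4·R(1,0) − R(0,0))/3, solve for R(1,0):
4·R(1,0) = 3·(-1.252137) + 1.668020 = -2.088391
R(1,0) = -0.522098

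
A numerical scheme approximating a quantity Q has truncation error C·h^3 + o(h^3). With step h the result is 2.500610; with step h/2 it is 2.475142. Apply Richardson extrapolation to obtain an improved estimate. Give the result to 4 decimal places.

The leading error scales as h^3; refining by a factor of 2 reduces it by 2^3 = 8.
Extrapolated value = (8·A(h/2) − A(h)) / (8 − 1)
= (8·2.475142 − 2.500610) / 7
= 17.300526 / 7 = 2.471504

2.4715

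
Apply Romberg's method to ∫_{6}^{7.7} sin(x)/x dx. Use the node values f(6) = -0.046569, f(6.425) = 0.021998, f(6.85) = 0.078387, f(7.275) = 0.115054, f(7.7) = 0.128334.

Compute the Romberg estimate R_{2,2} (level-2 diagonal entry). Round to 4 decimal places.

R_{0,0} (trapezoid, 1 panel, h=1.7000): 0.069500
R_{1,0} (trapezoid, 2 panels, h=0.8500): 0.101379
R_{2,0} (trapezoid, 4 panels, h=0.4250): 0.108937
R_{1,1} = 0.101379 + (0.101379 − 0.069500)/3 = 0.112005
R_{2,1} = 0.108937 + (0.108937 − 0.101379)/3 = 0.111456
R_{2,2} = 0.111456 + (0.111456 − 0.112005)/15 = 0.111419

0.1114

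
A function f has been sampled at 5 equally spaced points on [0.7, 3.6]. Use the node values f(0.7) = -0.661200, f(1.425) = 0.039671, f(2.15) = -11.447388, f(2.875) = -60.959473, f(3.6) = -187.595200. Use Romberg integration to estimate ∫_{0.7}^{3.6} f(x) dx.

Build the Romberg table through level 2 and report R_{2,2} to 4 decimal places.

R_{0,0} (trapezoid, 1 panel, h=2.9000): -272.971780
R_{1,0} (trapezoid, 2 panels, h=1.4500): -153.084603
R_{2,0} (trapezoid, 4 panels, h=0.7250): -120.709158
R_{1,1} = -153.084603 + (-153.084603 − (-272.971780))/3 = -113.122211
R_{2,1} = -120.709158 + (-120.709158 − (-153.084603))/3 = -109.917343
R_{2,2} = -109.917343 + (-109.917343 − (-113.122211))/15 = -109.703685

-109.7037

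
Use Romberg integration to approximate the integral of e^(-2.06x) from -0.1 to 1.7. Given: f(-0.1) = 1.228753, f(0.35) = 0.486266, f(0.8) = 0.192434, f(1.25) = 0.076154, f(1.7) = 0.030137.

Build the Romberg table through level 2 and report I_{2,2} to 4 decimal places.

I_{0,0} (trapezoid, 1 panel, h=1.8000): 1.133001
I_{1,0} (trapezoid, 2 panels, h=0.9000): 0.739691
I_{2,0} (trapezoid, 4 panels, h=0.4500): 0.622935
I_{1,1} = 0.739691 + (0.739691 − 1.133001)/3 = 0.608588
I_{2,1} = 0.622935 + (0.622935 − 0.739691)/3 = 0.584016
I_{2,2} = 0.584016 + (0.584016 − 0.608588)/15 = 0.582378

0.5824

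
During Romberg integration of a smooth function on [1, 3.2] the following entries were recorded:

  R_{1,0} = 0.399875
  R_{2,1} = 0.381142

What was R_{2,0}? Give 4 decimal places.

0.3858

From R_{2,1} = (4·R_{2,0} − R_{1,0})/3, solve for R_{2,0}:
4·R_{2,0} = 3·0.381142 + 0.399875 = 1.543301
R_{2,0} = 0.385825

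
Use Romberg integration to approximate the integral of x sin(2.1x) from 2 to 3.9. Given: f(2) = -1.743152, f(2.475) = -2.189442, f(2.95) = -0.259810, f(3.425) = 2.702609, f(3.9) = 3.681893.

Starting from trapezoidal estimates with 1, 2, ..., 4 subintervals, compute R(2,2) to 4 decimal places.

0.5674

R(0,0) (trapezoid, 1 panel, h=1.9000): 1.841804
R(1,0) (trapezoid, 2 panels, h=0.9500): 0.674082
R(2,0) (trapezoid, 4 panels, h=0.4750): 0.580796
R(1,1) = 0.674082 + (0.674082 − 1.841804)/3 = 0.284841
R(2,1) = 0.580796 + (0.580796 − 0.674082)/3 = 0.549701
R(2,2) = 0.549701 + (0.549701 − 0.284841)/15 = 0.567358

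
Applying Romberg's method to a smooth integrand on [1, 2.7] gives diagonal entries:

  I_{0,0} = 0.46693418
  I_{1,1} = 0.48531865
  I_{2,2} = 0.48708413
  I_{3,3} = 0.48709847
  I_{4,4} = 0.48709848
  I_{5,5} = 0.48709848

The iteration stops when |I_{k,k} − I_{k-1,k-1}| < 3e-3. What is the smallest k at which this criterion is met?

|I_{1,1} − I_{0,0}| = 0.01838447 ≥ 3e-3
|I_{2,2} − I_{1,1}| = 0.00176548 < 3e-3

k = 2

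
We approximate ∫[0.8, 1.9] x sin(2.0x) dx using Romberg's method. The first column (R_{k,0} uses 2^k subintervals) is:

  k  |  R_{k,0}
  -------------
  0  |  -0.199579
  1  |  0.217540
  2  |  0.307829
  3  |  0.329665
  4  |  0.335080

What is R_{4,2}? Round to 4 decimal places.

R_{3,1} = (4·0.329665 − 0.307829) / 3 = 0.336944
R_{4,1} = 0.335080 + (0.335080 − 0.329665)/3 = 0.336885
R_{4,2} = 0.336885 + (0.336885 − 0.336944)/15 = 0.336881

0.3369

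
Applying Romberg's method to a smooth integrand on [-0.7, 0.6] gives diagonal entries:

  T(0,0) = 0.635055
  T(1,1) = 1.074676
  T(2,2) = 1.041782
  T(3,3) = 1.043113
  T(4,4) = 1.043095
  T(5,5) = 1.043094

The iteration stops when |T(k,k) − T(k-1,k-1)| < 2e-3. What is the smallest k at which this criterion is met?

|T(1,1) − T(0,0)| = 0.439621 ≥ 2e-3
|T(2,2) − T(1,1)| = 0.032894 ≥ 2e-3
|T(3,3) − T(2,2)| = 0.001331 < 2e-3

k = 3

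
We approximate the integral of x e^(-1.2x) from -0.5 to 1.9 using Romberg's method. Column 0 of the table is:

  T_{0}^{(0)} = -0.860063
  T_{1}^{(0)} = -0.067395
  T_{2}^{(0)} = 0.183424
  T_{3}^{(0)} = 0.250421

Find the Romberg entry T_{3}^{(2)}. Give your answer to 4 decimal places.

0.2731

T_{2}^{(1)} = (4·0.183424 − (-0.067395)) / 3 = 0.267030
T_{3}^{(1)} = 0.250421 + (0.250421 − 0.183424)/3 = 0.272753
T_{3}^{(2)} = (16·0.272753 − 0.267030) / 15 = 0.273135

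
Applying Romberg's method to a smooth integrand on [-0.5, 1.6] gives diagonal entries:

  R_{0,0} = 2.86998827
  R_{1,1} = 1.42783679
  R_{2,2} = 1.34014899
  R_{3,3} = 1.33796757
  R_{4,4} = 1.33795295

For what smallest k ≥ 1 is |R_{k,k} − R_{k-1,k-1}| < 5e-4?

k = 4

|R_{1,1} − R_{0,0}| = 1.44215148 ≥ 5e-4
|R_{2,2} − R_{1,1}| = 0.08768780 ≥ 5e-4
|R_{3,3} − R_{2,2}| = 0.00218142 ≥ 5e-4
|R_{4,4} − R_{3,3}| = 0.00001462 < 5e-4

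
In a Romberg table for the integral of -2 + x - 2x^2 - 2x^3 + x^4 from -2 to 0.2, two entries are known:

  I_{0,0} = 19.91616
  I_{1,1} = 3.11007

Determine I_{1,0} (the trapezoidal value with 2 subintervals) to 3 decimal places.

From I_{1,1} = (4·I_{1,0} − I_{0,0})/3, solve for I_{1,0}:
4·I_{1,0} = 3·3.11007 + 19.91616 = 29.24637
I_{1,0} = 7.31159

7.312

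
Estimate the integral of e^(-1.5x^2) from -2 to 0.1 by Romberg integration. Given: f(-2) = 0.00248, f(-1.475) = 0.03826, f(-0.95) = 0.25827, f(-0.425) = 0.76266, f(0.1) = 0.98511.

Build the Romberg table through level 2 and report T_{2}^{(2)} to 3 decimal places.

0.832

T_{0}^{(0)} (trapezoid, 1 panel, h=2.1000): 1.03697
T_{1}^{(0)} (trapezoid, 2 panels, h=1.0500): 0.78967
T_{2}^{(0)} (trapezoid, 4 panels, h=0.5250): 0.81532
T_{1}^{(1)} = 0.78967 + (0.78967 − 1.03697)/3 = 0.70724
T_{2}^{(1)} = 0.81532 + (0.81532 − 0.78967)/3 = 0.82387
T_{2}^{(2)} = 0.82387 + (0.82387 − 0.70724)/15 = 0.83165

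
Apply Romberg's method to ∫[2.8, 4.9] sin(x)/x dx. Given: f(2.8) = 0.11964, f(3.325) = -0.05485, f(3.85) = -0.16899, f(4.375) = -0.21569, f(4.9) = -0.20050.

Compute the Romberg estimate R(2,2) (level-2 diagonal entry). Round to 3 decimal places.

-0.263

R(0,0) (trapezoid, 1 panel, h=2.1000): -0.08490
R(1,0) (trapezoid, 2 panels, h=1.0500): -0.21989
R(2,0) (trapezoid, 4 panels, h=0.5250): -0.25198
R(1,1) = -0.21989 + (-0.21989 − (-0.08490))/3 = -0.26489
R(2,1) = -0.25198 + (-0.25198 − (-0.21989))/3 = -0.26268
R(2,2) = -0.26268 + (-0.26268 − (-0.26489))/15 = -0.26253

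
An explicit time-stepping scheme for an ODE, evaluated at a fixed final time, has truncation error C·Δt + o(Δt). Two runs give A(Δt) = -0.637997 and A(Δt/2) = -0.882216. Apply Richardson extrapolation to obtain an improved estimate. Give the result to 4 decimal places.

-1.1264

The leading error scales as Δt; refining by a factor of 2 reduces it by 2^1 = 2.
Extrapolated value = (2·A(Δt/2) − A(Δt)) / (2 − 1)
= (2·(-0.882216) − (-0.637997)) / 1
= -1.126435 / 1 = -1.126435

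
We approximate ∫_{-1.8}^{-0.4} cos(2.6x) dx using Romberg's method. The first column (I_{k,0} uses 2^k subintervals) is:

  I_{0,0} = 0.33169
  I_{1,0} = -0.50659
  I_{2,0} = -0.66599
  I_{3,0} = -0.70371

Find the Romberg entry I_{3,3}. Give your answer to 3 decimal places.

-0.716

Richardson extrapolation on the trapezoidal column (denominator 4−1=3):
I_{1,1} = (4·(-0.50659) − 0.33169) / 3 = -0.78602
I_{2,1} = (4·(-0.66599) − (-0.50659)) / 3 = -0.71912
I_{3,1} = (4·(-0.70371) − (-0.66599)) / 3 = -0.71628
I_{2,2} = -0.71912 + (-0.71912 − (-0.78602))/15 = -0.71466
I_{3,2} = (16·(-0.71628) − (-0.71912)) / 15 = -0.71609
I_{3,3} = (64·(-0.71609) − (-0.71466)) / 63 = -0.71611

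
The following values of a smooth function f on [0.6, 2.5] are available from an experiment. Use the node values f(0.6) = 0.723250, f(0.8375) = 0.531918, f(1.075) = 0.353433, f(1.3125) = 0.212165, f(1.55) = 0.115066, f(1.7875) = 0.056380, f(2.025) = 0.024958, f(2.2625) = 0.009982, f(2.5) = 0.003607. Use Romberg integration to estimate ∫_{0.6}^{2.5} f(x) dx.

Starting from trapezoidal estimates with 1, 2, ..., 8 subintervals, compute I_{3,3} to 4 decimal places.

I_{0,0} (trapezoid, 1 panel, h=1.9000): 0.690514
I_{1,0} (trapezoid, 2 panels, h=0.9500): 0.454570
I_{2,0} (trapezoid, 4 panels, h=0.4750): 0.407021
I_{3,0} (trapezoid, 8 panels, h=0.2375): 0.395991
I_{1,1} = 0.454570 + (0.454570 − 0.690514)/3 = 0.375922
I_{2,1} = 0.407021 + (0.407021 − 0.454570)/3 = 0.391171
I_{3,1} = 0.395991 + (0.395991 − 0.407021)/3 = 0.392314
I_{2,2} = 0.391171 + (0.391171 − 0.375922)/15 = 0.392188
I_{3,2} = 0.392314 + (0.392314 − 0.391171)/15 = 0.392390
I_{3,3} = 0.392390 + (0.392390 − 0.392188)/63 = 0.392393

0.3924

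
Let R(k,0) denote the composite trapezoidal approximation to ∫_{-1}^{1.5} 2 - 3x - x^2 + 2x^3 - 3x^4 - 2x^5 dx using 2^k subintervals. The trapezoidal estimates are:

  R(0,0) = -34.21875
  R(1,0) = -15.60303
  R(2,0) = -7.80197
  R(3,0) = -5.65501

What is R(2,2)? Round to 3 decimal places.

-4.922

R(1,1) = -15.60303 + (-15.60303 − (-34.21875))/3 = -9.39779
R(2,1) = -7.80197 + (-7.80197 − (-15.60303))/3 = -5.20162
R(2,2) = -5.20162 + (-5.20162 − (-9.39779))/15 = -4.92188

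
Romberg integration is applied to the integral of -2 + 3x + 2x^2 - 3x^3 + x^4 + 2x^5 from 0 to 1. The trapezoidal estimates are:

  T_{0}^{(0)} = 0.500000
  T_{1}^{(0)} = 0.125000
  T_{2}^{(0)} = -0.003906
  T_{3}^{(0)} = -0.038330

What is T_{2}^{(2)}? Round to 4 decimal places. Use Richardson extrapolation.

T_{1}^{(1)} = (4·0.125000 − 0.500000) / 3 = 0.000000
T_{2}^{(1)} = -0.003906 + (-0.003906 − 0.125000)/3 = -0.046875
T_{2}^{(2)} = (16·(-0.046875) − 0.000000) / 15 = -0.050000
(Column j=1 coincides with Simpson's rule on the same nodes.)

-0.0500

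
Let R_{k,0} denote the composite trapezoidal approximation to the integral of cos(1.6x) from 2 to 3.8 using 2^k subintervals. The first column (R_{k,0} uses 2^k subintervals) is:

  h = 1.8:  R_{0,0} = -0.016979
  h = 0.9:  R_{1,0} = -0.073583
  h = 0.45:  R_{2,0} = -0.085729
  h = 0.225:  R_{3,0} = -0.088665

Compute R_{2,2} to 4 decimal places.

R_{1,1} = -0.073583 + (-0.073583 − (-0.016979))/3 = -0.092451
R_{2,1} = (4·(-0.085729) − (-0.073583)) / 3 = -0.089778
R_{2,2} = -0.089778 + (-0.089778 − (-0.092451))/15 = -0.089600
(Column j=1 coincides with Simpson's rule on the same nodes.)

-0.0896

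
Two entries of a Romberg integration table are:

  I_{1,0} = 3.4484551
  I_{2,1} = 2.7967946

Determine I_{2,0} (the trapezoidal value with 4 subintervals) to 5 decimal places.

2.95971

From I_{2,1} = (4·I_{2,0} − I_{1,0})/3, solve for I_{2,0}:
4·I_{2,0} = 3·2.7967946 + 3.4484551 = 11.8388389
I_{2,0} = 2.9597097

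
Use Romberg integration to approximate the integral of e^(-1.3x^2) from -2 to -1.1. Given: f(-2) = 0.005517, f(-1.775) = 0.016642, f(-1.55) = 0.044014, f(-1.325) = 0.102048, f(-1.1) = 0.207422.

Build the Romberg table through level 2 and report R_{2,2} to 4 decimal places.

R_{0,0} (trapezoid, 1 panel, h=0.9000): 0.095823
R_{1,0} (trapezoid, 2 panels, h=0.4500): 0.067718
R_{2,0} (trapezoid, 4 panels, h=0.2250): 0.060564
R_{1,1} = 0.067718 + (0.067718 − 0.095823)/3 = 0.058350
R_{2,1} = 0.060564 + (0.060564 − 0.067718)/3 = 0.058179
R_{2,2} = 0.058179 + (0.058179 − 0.058350)/15 = 0.058168

0.0582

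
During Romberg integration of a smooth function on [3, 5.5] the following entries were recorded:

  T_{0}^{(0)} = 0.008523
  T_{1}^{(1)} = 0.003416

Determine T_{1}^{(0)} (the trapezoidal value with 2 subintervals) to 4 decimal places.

From T_{1}^{(1)} = (4·T_{1}^{(0)} − T_{0}^{(0)})/3, solve for T_{1}^{(0)}:
4·T_{1}^{(0)} = 3·0.003416 + 0.008523 = 0.018771
T_{1}^{(0)} = 0.004693

0.0047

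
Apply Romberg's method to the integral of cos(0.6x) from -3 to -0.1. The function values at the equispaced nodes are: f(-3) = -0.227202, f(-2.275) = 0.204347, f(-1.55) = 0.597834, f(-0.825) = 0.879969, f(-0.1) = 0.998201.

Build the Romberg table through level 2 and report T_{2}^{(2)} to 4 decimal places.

T_{0}^{(0)} (trapezoid, 1 panel, h=2.9000): 1.117949
T_{1}^{(0)} (trapezoid, 2 panels, h=1.4500): 1.425834
T_{2}^{(0)} (trapezoid, 4 panels, h=0.7250): 1.499046
T_{1}^{(1)} = 1.425834 + (1.425834 − 1.117949)/3 = 1.528462
T_{2}^{(1)} = 1.499046 + (1.499046 − 1.425834)/3 = 1.523450
T_{2}^{(2)} = 1.523450 + (1.523450 − 1.528462)/15 = 1.523116

1.5231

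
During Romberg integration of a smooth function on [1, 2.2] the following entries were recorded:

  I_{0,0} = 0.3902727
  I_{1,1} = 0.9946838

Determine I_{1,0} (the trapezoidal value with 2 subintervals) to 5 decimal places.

0.84358

From I_{1,1} = (4·I_{1,0} − I_{0,0})/3, solve for I_{1,0}:
4·I_{1,0} = 3·0.9946838 + 0.3902727 = 3.3743241
I_{1,0} = 0.8435810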